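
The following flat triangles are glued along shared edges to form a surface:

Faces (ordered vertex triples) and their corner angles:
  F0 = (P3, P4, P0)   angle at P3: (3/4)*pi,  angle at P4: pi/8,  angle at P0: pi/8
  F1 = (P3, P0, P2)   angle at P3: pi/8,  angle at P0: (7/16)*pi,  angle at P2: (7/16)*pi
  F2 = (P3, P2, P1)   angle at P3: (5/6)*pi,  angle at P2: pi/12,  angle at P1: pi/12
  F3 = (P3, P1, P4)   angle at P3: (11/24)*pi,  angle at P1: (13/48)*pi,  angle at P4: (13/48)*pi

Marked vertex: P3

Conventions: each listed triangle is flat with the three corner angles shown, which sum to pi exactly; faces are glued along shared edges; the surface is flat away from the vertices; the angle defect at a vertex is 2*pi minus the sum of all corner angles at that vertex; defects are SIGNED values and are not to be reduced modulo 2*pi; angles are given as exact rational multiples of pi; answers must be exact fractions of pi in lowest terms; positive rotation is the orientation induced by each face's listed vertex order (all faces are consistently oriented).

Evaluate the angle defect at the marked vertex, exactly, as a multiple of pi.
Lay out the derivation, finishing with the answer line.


Sum of corner angles at P3: (13/6)*pi
defect = 2*pi - (13/6)*pi

Answer: defect(P3) = -pi/6


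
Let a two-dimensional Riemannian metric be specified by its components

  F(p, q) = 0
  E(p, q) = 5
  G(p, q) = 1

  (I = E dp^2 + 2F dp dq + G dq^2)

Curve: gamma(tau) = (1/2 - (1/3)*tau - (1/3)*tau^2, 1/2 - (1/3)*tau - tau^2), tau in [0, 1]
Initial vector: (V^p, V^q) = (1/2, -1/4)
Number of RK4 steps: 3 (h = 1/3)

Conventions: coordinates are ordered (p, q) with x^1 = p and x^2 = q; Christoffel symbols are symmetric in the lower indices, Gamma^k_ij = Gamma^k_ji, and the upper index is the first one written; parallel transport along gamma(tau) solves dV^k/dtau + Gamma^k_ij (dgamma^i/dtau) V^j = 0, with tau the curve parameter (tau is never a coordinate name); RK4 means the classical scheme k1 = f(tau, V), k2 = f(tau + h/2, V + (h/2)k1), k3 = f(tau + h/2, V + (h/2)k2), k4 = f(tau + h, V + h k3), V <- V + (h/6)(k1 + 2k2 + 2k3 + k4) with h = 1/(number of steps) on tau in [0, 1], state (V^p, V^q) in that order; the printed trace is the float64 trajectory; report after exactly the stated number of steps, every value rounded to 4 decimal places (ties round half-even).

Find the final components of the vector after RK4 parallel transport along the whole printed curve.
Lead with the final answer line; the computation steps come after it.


Answer: V^p = 0.5000, V^q = -0.2500

gamma'(tau) = (-1/3 - (2/3)*tau, -1/3 - 2*tau); f(tau, V)^k = -Gamma^k_ij(gamma(tau)) gamma'^i(tau) V^j; h = 1/3; intermediate values shown to 6 dp
curve data and Christoffel symbols at the stage parameters:
  tau = 0.000000: gamma = (0.500000, 0.500000), gamma' = (-0.333333, -0.333333); Gamma_ppp = 0.000000, Gamma_ppq = 0.000000, Gamma_pqq = 0.000000, Gamma_qpp = 0.000000, Gamma_qpq = 0.000000, Gamma_qqq = 0.000000
  tau = 0.166667: gamma = (0.435185, 0.416667), gamma' = (-0.444444, -0.666667); Gamma_ppp = 0.000000, Gamma_ppq = 0.000000, Gamma_pqq = 0.000000, Gamma_qpp = 0.000000, Gamma_qpq = 0.000000, Gamma_qqq = 0.000000
  tau = 0.333333: gamma = (0.351852, 0.277778), gamma' = (-0.555556, -1.000000); Gamma_ppp = 0.000000, Gamma_ppq = 0.000000, Gamma_pqq = 0.000000, Gamma_qpp = 0.000000, Gamma_qpq = 0.000000, Gamma_qqq = 0.000000
  tau = 0.500000: gamma = (0.250000, 0.083333), gamma' = (-0.666667, -1.333333); Gamma_ppp = 0.000000, Gamma_ppq = 0.000000, Gamma_pqq = 0.000000, Gamma_qpp = 0.000000, Gamma_qpq = 0.000000, Gamma_qqq = 0.000000
  tau = 0.666667: gamma = (0.129630, -0.166667), gamma' = (-0.777778, -1.666667); Gamma_ppp = 0.000000, Gamma_ppq = 0.000000, Gamma_pqq = 0.000000, Gamma_qpp = 0.000000, Gamma_qpq = 0.000000, Gamma_qqq = 0.000000
  tau = 0.833333: gamma = (-0.009259, -0.472222), gamma' = (-0.888889, -2.000000); Gamma_ppp = 0.000000, Gamma_ppq = 0.000000, Gamma_pqq = 0.000000, Gamma_qpp = 0.000000, Gamma_qpq = 0.000000, Gamma_qqq = 0.000000
  tau = 1.000000: gamma = (-0.166667, -0.833333), gamma' = (-1.000000, -2.333333); Gamma_ppp = 0.000000, Gamma_ppq = 0.000000, Gamma_pqq = 0.000000, Gamma_qpp = 0.000000, Gamma_qpq = 0.000000, Gamma_qqq = 0.000000
step 0: V^p = 0.5000, V^q = -0.2500
step 1: k1 = (0.000000, 0.000000), k2 = (0.000000, 0.000000), k3 = (0.000000, 0.000000), k4 = (0.000000, 0.000000); V <- V + (h/6)(k1 + 2k2 + 2k3 + k4): V^p = 0.5000, V^q = -0.2500
step 2: k1 = (0.000000, 0.000000), k2 = (0.000000, 0.000000), k3 = (0.000000, 0.000000), k4 = (0.000000, 0.000000); V <- V + (h/6)(k1 + 2k2 + 2k3 + k4): V^p = 0.5000, V^q = -0.2500
step 3: k1 = (0.000000, 0.000000), k2 = (0.000000, 0.000000), k3 = (0.000000, 0.000000), k4 = (0.000000, 0.000000); V <- V + (h/6)(k1 + 2k2 + 2k3 + k4): V^p = 0.5000, V^q = -0.2500


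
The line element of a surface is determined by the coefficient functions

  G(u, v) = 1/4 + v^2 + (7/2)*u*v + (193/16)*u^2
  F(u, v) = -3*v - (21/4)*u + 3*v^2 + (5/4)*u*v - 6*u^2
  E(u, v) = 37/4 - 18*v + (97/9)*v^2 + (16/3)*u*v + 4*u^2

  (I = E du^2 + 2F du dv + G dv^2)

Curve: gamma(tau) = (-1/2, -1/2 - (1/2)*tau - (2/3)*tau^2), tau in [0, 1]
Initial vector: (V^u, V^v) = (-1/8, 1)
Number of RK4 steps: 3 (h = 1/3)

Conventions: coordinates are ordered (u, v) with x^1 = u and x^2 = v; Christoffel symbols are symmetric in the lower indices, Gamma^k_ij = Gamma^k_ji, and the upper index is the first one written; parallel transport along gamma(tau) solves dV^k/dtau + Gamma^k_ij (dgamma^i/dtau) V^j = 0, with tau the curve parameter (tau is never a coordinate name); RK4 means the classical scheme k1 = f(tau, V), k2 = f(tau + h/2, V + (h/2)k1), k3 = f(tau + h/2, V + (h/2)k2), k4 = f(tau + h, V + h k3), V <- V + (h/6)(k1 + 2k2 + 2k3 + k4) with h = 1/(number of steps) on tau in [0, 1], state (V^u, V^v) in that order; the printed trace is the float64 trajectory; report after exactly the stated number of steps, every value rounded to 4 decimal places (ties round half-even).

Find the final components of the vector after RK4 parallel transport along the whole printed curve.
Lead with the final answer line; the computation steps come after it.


Answer: V^u = -0.0675, V^v = 0.7519

gamma'(tau) = (0, -1/2 - (4/3)*tau); f(tau, V)^k = -Gamma^k_ij(gamma(tau)) gamma'^i(tau) V^j; h = 1/3; intermediate values shown to 6 dp
curve data and Christoffel symbols at the stage parameters:
  tau = 0.000000: gamma = (-0.500000, -0.500000), gamma' = (0.000000, -0.500000); Gamma_uuu = -0.824682, Gamma_uuv = -0.491653, Gamma_uvv = 0.071159, Gamma_vuu = 4.301947, Gamma_vuv = -1.160035, Gamma_vvv = -0.372931
  tau = 0.166667: gamma = (-0.500000, -0.601852), gamma' = (0.000000, -0.722222); Gamma_uuu = -0.862925, Gamma_uuv = -0.452665, Gamma_uvv = 0.054941, Gamma_vuu = 4.402565, Gamma_vuv = -1.088583, Gamma_vvv = -0.367057
  tau = 0.333333: gamma = (-0.500000, -0.740741), gamma' = (0.000000, -0.944444); Gamma_uuu = -0.910171, Gamma_uuv = -0.409159, Gamma_uvv = 0.038333, Gamma_vuu = 4.521389, Gamma_vuv = -0.996956, Gamma_vvv = -0.357079
  tau = 0.500000: gamma = (-0.500000, -0.916667), gamma' = (0.000000, -1.166667); Gamma_uuu = -0.962483, Gamma_uuv = -0.366251, Gamma_uvv = 0.023433, Gamma_vuu = 4.645203, Gamma_vuv = -0.890200, Gamma_vvv = -0.342371
  tau = 0.666667: gamma = (-0.500000, -1.129630), gamma' = (0.000000, -1.388889); Gamma_uuu = -1.015710, Gamma_uuv = -0.327470, Gamma_uvv = 0.011149, Gamma_vuu = 4.761256, Gamma_vuv = -0.773965, Gamma_vvv = -0.323003
  tau = 0.833333: gamma = (-0.500000, -1.379630), gamma' = (0.000000, -1.611111); Gamma_uuu = -1.065995, Gamma_uuv = -0.294606, Gamma_uvv = 0.001517, Gamma_vuu = 4.858743, Gamma_vuv = -0.653874, Gamma_vvv = -0.299681
  tau = 1.000000: gamma = (-0.500000, -1.666667), gamma' = (0.000000, -1.833333); Gamma_uuu = -1.110171, Gamma_uuv = -0.268036, Gamma_uvv = -0.005861, Gamma_vuu = 4.929717, Gamma_vuv = -0.534968, Gamma_vvv = -0.273527
step 0: V^u = -0.1250, V^v = 1.0000
step 1: k1 = (0.066308, -0.113963), k2 = (0.076179, -0.170475), k3 = (0.075267, -0.169272), k4 = (0.072769, -0.224140); V <- V + (h/6)(k1 + 2k2 + 2k3 + k4): V^u = -0.1004, V^v = 0.9435
step 2: k1 = (0.072972, -0.223599), k2 = (0.062497, -0.270277), k3 = (0.063030, -0.265357), k4 = (0.049369, -0.298182); V <- V + (h/6)(k1 + 2k2 + 2k3 + k4): V^u = -0.0797, V^v = 0.8550
step 3: k1 = (0.049489, -0.297874), k2 = (0.035884, -0.313549), k3 = (0.036954, -0.309899), k4 = (0.025036, -0.310846); V <- V + (h/6)(k1 + 2k2 + 2k3 + k4): V^u = -0.0675, V^v = 0.7519


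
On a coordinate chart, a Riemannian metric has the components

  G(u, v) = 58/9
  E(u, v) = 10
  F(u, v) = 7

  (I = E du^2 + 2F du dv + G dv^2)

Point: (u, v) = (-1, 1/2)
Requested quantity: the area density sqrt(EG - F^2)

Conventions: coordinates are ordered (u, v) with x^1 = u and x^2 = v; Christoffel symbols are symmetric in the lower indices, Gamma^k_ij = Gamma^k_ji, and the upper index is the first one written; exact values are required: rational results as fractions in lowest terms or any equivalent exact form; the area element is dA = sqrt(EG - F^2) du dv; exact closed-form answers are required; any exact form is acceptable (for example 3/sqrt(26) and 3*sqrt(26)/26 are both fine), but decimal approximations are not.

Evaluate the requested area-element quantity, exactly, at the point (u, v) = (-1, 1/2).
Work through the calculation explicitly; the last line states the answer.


E = 10, F = 7, G = 58/9; EG - F^2 = 139/9

Answer: sqrt(EG - F^2) = sqrt(139)/3


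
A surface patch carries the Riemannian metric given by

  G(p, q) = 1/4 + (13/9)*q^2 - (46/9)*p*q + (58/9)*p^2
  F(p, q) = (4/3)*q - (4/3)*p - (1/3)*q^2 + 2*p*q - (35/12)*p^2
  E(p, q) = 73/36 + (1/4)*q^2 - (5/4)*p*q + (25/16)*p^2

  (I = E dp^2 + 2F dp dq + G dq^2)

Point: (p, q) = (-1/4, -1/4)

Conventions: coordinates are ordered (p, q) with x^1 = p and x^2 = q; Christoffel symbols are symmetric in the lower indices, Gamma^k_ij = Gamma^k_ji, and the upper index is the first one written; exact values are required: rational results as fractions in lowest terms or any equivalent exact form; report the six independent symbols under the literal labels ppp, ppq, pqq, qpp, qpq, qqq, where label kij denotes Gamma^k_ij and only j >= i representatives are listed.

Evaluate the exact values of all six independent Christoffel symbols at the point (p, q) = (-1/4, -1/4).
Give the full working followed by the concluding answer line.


E = 4753/2304, F = -5/64, G = 61/144 at the point
E_p = -15/32, E_q = 3/16, F_p = -3/8, F_q = 1, G_p = -35/18, G_q = 5/9
EG - F^2 = 71977/82944;  g^inv = (82944/71977) * [[61/144, 5/64], [5/64, 4753/2304]]
first-kind symbols [ij,l] = (1/2)(d_i g_jl + d_j g_il - d_l g_ij): [pp,p] = E_p/2 = -15/64, [pp,q] = F_p - E_q/2 = -15/32, [pq,p] = E_q/2 = 3/32, [pq,q] = G_p/2 = -35/36, [qq,p] = F_q - G_p/2 = 71/36, [qq,q] = G_q/2 = 5/18
Gamma^p_ij = (G*[ij,p] - F*[ij,q])/(EG - F^2), Gamma^q_ij = (E*[ij,q] - F*[ij,p])/(EG - F^2)

Answer: Gamma_ppp = -135/862, Gamma_ppq = -18/431, Gamma_pqq = 71096/71977, Gamma_qpp = -3915/3448, Gamma_qpq = -1985/862, Gamma_qqq = 60310/71977


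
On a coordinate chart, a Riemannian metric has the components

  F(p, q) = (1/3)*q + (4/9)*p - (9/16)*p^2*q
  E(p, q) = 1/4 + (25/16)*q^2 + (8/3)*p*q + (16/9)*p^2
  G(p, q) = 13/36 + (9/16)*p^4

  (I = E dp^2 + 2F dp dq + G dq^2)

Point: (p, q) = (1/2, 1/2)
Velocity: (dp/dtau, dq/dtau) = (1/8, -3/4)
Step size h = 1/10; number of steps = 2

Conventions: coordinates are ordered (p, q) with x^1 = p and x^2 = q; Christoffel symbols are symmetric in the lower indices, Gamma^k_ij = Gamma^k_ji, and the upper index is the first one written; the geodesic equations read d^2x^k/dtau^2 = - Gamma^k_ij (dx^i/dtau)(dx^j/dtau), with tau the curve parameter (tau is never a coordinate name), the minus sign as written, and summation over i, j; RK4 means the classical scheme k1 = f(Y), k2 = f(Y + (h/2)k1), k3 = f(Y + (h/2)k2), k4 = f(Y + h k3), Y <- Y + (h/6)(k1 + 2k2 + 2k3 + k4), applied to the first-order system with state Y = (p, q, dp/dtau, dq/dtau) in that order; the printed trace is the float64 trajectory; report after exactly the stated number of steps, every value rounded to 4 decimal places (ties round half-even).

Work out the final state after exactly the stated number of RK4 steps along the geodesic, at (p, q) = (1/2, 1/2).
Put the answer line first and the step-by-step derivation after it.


Answer: p = 0.5277, q = 0.3505, dp/dtau = 0.1535, dq/dtau = -0.7450

f(Y) = (dp/dtau, dq/dtau, -Gamma^p_ij Y'^i Y'^j, -Gamma^q_ij Y'^i Y'^j) with the Gammas evaluated at the stage position; h = 0.100000; intermediate values shown to 6 dp
step 0: p = 0.5000, q = 0.5000, dp/dtau = 0.1250, dq/dtau = -0.7500
step 1:
  k1: at (p, q) = (0.500000, 0.500000), (dp/dtau, dq/dtau) = (0.125000, -0.750000); Gamma_ppp = 1.730654, Gamma_ppq = 0.892515, Gamma_pqq = 0.034824, Gamma_qpp = -4.633407, Gamma_qpq = -0.362657, Gamma_qqq = -0.027996; k1 = (0.125000, -0.750000, 0.120717, 0.020147)
  k2: at (p, q) = (0.506250, 0.462500), (dp/dtau, dq/dtau) = (0.131036, -0.748993); Gamma_ppp = 1.742013, Gamma_ppq = 0.904263, Gamma_pqq = 0.030450, Gamma_qpp = -4.423935, Gamma_qpq = -0.343190, Gamma_qqq = -0.023905; k2 = (0.131036, -0.748993, 0.130504, 0.022006)
  k3: at (p, q) = (0.506552, 0.462550), (dp/dtau, dq/dtau) = (0.131525, -0.748900); Gamma_ppp = 1.741557, Gamma_ppq = 0.903816, Gamma_pqq = 0.030124, Gamma_qpp = -4.424552, Gamma_qpq = -0.342253, Gamma_qqq = -0.023648; k3 = (0.131525, -0.748900, 0.131028, 0.022379)
  k4: at (p, q) = (0.513153, 0.425110), (dp/dtau, dq/dtau) = (0.138103, -0.747762); Gamma_ppp = 1.752396, Gamma_ppq = 0.914546, Gamma_pqq = 0.024645, Gamma_qpp = -4.216411, Gamma_qpq = -0.321331, Gamma_qqq = -0.018897; k4 = (0.138103, -0.747762, 0.141684, 0.024617)
  Y <- Y + (h/6)(k1 + 2k2 + 2k3 + k4): p = 0.5131, q = 0.4251, dp/dtau = 0.1381, dq/dtau = -0.7478
step 2:
  k1: at (p, q) = (0.513137, 0.425108), (dp/dtau, dq/dtau) = (0.138091, -0.747774); Gamma_ppp = 1.752419, Gamma_ppq = 0.914570, Gamma_pqq = 0.024662, Gamma_qpp = -4.216379, Gamma_qpq = -0.321379, Gamma_qqq = -0.018911; k1 = (0.138091, -0.747774, 0.141671, 0.024605)
  k2: at (p, q) = (0.520042, 0.387719), (dp/dtau, dq/dtau) = (0.145175, -0.746544); Gamma_ppp = 1.762656, Gamma_ppq = 0.924162, Gamma_pqq = 0.017993, Gamma_qpp = -4.009504, Gamma_qpq = -0.299089, Gamma_qqq = -0.013481; k2 = (0.145175, -0.746544, 0.153143, 0.027187)
  k3: at (p, q) = (0.520396, 0.387780), (dp/dtau, dq/dtau) = (0.145748, -0.746415); Gamma_ppp = 1.762133, Gamma_ppq = 0.923612, Gamma_pqq = 0.017562, Gamma_qpp = -4.010267, Gamma_qpq = -0.297992, Gamma_qqq = -0.013159; k3 = (0.145748, -0.746415, 0.153740, 0.027683)
  k4: at (p, q) = (0.527712, 0.350466), (dp/dtau, dq/dtau) = (0.153465, -0.745006); Gamma_ppp = 1.771438, Gamma_ppq = 0.931654, Gamma_pqq = 0.009366, Gamma_qpp = -3.804977, Gamma_qpq = -0.273941, Gamma_qqq = -0.006861; k4 = (0.153465, -0.745006, 0.166118, 0.030780)
  Y <- Y + (h/6)(k1 + 2k2 + 2k3 + k4): p = 0.5277, q = 0.3505, dp/dtau = 0.1535, dq/dtau = -0.7450


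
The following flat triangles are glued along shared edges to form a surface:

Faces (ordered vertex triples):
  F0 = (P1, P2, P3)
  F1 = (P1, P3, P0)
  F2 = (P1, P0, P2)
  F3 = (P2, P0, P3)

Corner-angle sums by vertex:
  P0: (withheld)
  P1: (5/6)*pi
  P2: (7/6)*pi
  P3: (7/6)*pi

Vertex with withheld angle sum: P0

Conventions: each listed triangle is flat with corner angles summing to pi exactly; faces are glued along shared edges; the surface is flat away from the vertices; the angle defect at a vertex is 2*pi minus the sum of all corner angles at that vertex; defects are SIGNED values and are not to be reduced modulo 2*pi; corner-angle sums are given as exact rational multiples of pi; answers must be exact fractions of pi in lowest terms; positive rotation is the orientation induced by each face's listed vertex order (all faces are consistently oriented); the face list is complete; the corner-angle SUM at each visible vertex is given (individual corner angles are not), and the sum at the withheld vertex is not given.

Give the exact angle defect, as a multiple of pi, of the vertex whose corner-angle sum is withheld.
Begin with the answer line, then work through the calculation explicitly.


Answer: defect(P0) = (7/6)*pi

V = 4, E = 6, F = 4; chi = V - E + F = 2
Gauss-Bonnet: total defect = 2*pi*chi = 4*pi; visible defects sum to (17/6)*pi


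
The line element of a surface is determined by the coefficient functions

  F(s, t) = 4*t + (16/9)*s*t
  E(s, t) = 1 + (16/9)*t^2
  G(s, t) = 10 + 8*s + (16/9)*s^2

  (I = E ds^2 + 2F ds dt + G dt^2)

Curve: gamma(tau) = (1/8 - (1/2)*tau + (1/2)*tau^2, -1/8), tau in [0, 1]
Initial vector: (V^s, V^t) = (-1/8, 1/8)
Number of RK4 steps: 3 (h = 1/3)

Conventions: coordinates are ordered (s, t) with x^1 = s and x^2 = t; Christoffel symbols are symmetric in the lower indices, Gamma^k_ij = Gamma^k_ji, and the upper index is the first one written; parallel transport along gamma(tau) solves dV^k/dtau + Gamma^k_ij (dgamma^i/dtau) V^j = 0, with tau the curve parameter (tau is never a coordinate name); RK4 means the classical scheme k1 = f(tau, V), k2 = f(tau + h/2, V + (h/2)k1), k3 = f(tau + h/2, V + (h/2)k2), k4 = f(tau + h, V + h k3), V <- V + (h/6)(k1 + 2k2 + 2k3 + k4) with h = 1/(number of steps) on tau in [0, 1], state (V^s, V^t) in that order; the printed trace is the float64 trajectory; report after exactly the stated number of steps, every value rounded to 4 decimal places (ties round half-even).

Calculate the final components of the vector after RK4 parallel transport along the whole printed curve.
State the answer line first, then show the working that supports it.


Answer: V^s = -0.1250, V^t = 0.1250

gamma'(tau) = (-1/2 + tau, 0); f(tau, V)^k = -Gamma^k_ij(gamma(tau)) gamma'^i(tau) V^j; h = 1/3; intermediate values shown to 6 dp
curve data and Christoffel symbols at the stage parameters:
  tau = 0.000000: gamma = (0.125000, -0.125000), gamma' = (-0.500000, 0.000000); Gamma_sss = 0.000000, Gamma_sst = -0.020101, Gamma_stt = 0.000000, Gamma_tss = 0.000000, Gamma_tst = 0.381910, Gamma_ttt = 0.000000
  tau = 0.166667: gamma = (0.055556, -0.125000), gamma' = (-0.333333, 0.000000); Gamma_sss = 0.000000, Gamma_sst = -0.021209, Gamma_stt = 0.000000, Gamma_tss = 0.000000, Gamma_tst = 0.391189, Gamma_ttt = 0.000000
  tau = 0.333333: gamma = (0.013889, -0.125000), gamma' = (-0.166667, 0.000000); Gamma_sss = 0.000000, Gamma_sst = -0.021917, Gamma_stt = 0.000000, Gamma_tss = 0.000000, Gamma_tst = 0.396942, Gamma_ttt = 0.000000
  tau = 0.500000: gamma = (0.000000, -0.125000), gamma' = (0.000000, 0.000000); Gamma_sss = 0.000000, Gamma_sst = -0.022161, Gamma_stt = 0.000000, Gamma_tss = 0.000000, Gamma_tst = 0.398892, Gamma_ttt = 0.000000
  tau = 0.666667: gamma = (0.013889, -0.125000), gamma' = (0.166667, 0.000000); Gamma_sss = 0.000000, Gamma_sst = -0.021917, Gamma_stt = 0.000000, Gamma_tss = 0.000000, Gamma_tst = 0.396942, Gamma_ttt = 0.000000
  tau = 0.833333: gamma = (0.055556, -0.125000), gamma' = (0.333333, 0.000000); Gamma_sss = 0.000000, Gamma_sst = -0.021209, Gamma_stt = 0.000000, Gamma_tss = 0.000000, Gamma_tst = 0.391189, Gamma_ttt = 0.000000
  tau = 1.000000: gamma = (0.125000, -0.125000), gamma' = (0.500000, 0.000000); Gamma_sss = 0.000000, Gamma_sst = -0.020101, Gamma_stt = 0.000000, Gamma_tss = 0.000000, Gamma_tst = 0.381910, Gamma_ttt = 0.000000
step 0: V^s = -0.1250, V^t = 0.1250
step 1: k1 = (-0.001256, 0.023869), k2 = (-0.000912, 0.016818), k3 = (-0.000904, 0.016665), k4 = (-0.000477, 0.008637); V <- V + (h/6)(k1 + 2k2 + 2k3 + k4): V^s = -0.1253, V^t = 0.1305
step 2: k1 = (-0.000477, 0.008635), k2 = (0.000000, 0.000000), k3 = (0.000000, 0.000000), k4 = (0.000477, -0.008635); V <- V + (h/6)(k1 + 2k2 + 2k3 + k4): V^s = -0.1253, V^t = 0.1305
step 3: k1 = (0.000477, -0.008635), k2 = (0.000913, -0.016832), k3 = (0.000903, -0.016654), k4 = (0.001256, -0.023865); V <- V + (h/6)(k1 + 2k2 + 2k3 + k4): V^s = -0.1250, V^t = 0.1250


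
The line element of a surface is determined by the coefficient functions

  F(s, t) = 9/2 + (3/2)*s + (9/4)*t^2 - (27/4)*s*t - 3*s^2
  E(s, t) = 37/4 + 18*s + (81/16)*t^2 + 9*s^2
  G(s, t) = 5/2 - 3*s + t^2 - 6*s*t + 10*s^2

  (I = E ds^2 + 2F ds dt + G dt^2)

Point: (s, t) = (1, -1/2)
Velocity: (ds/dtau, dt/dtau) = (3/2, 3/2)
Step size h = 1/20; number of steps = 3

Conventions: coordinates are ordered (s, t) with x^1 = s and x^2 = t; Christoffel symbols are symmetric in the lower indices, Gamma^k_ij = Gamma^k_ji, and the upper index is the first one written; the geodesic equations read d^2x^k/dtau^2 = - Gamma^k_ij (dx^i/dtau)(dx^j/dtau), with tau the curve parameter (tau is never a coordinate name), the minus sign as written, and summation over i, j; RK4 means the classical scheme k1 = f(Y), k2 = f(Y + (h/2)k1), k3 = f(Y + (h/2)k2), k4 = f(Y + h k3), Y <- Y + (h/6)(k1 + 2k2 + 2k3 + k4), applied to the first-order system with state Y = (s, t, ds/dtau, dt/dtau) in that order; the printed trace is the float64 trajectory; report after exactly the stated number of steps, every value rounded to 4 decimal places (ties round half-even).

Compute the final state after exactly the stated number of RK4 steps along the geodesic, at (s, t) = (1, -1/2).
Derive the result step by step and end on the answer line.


f(Y) = (ds/dtau, dt/dtau, -Gamma^s_ij Y'^i Y'^j, -Gamma^t_ij Y'^i Y'^j) with the Gammas evaluated at the stage position; h = 0.050000; intermediate values shown to 6 dp
step 0: s = 1.0000, t = -0.5000, ds/dtau = 1.5000, dt/dtau = 1.5000
step 1:
  k1: at (s, t) = (1.000000, -0.500000), (ds/dtau, dt/dtau) = (1.500000, 1.500000); Gamma_sss = 0.510801, Gamma_sst = -0.236284, Gamma_stt = -0.506674, Gamma_tss = -0.167642, Gamma_tst = 0.912880, Gamma_ttt = 0.001180; k1 = (1.500000, 1.500000, 1.053994, -3.733423)
  k2: at (s, t) = (1.037500, -0.462500), (ds/dtau, dt/dtau) = (1.526350, 1.406664); Gamma_sss = 0.506854, Gamma_sst = -0.209102, Gamma_stt = -0.495773, Gamma_tss = -0.194815, Gamma_tst = 0.878215, Gamma_ttt = -0.024844; k2 = (1.526350, 1.406664, 0.698058, -3.268138)
  k3: at (s, t) = (1.038159, -0.464833), (ds/dtau, dt/dtau) = (1.517451, 1.418297); Gamma_sss = 0.506361, Gamma_sst = -0.209605, Gamma_stt = -0.496162, Gamma_tss = -0.193118, Gamma_tst = 0.877806, Gamma_ttt = -0.024166; k3 = (1.517451, 1.418297, 0.734307, -3.285122)
  k4: at (s, t) = (1.075873, -0.429085), (ds/dtau, dt/dtau) = (1.536715, 1.335744); Gamma_sss = 0.500791, Gamma_sst = -0.185138, Gamma_stt = -0.486590, Gamma_tss = -0.215730, Gamma_tst = 0.846916, Gamma_ttt = -0.047361; k4 = (1.536715, 1.335744, 0.445615, -2.882909)
  Y <- Y + (h/6)(k1 + 2k2 + 2k3 + k4): s = 1.0760, t = -0.4293, ds/dtau = 1.5364, dt/dtau = 1.3356
step 2:
  k1: at (s, t) = (1.076036, -0.429286), (ds/dtau, dt/dtau) = (1.536369, 1.335643); Gamma_sss = 0.500725, Gamma_sst = -0.185145, Gamma_stt = -0.486614, Gamma_tss = -0.215577, Gamma_tst = 0.846799, Gamma_ttt = -0.047330; k1 = (1.536369, 1.335643, 0.446016, -2.882044)
  k2: at (s, t) = (1.114445, -0.395895), (ds/dtau, dt/dtau) = (1.547520, 1.263592); Gamma_sss = 0.493697, Gamma_sst = -0.163121, Gamma_stt = -0.478277, Gamma_tss = -0.233788, Gamma_tst = 0.818776, Gamma_ttt = -0.067903; k2 = (1.547520, 1.263592, 0.219278, -2.533825)
  k3: at (s, t) = (1.114724, -0.397696), (ds/dtau, dt/dtau) = (1.541851, 1.272297); Gamma_sss = 0.493464, Gamma_sst = -0.163565, Gamma_stt = -0.478562, Gamma_tss = -0.232567, Gamma_tst = 0.818595, Gamma_ttt = -0.067345; k3 = (1.541851, 1.272297, 0.243280, -2.549768)
  k4: at (s, t) = (1.153129, -0.365671), (ds/dtau, dt/dtau) = (1.548534, 1.208154); Gamma_sss = 0.485636, Gamma_sst = -0.143628, Gamma_stt = -0.471163, Gamma_tss = -0.247692, Gamma_tst = 0.793402, Gamma_ttt = -0.085764; k4 = (1.548534, 1.208154, 0.060611, -2.249559)
  Y <- Y + (h/6)(k1 + 2k2 + 2k3 + k4): s = 1.1532, t = -0.3658, ds/dtau = 1.5483, dt/dtau = 1.2082
step 3:
  k1: at (s, t) = (1.153233, -0.365823), (ds/dtau, dt/dtau) = (1.548301, 1.208153); Gamma_sss = 0.485597, Gamma_sst = -0.143642, Gamma_stt = -0.471181, Gamma_tss = -0.247580, Gamma_tst = 0.793333, Gamma_ttt = -0.085734; k1 = (1.548301, 1.208153, 0.061051, -2.249347)
  k2: at (s, t) = (1.191941, -0.335619), (ds/dtau, dt/dtau) = (1.549827, 1.151919); Gamma_sss = 0.477072, Gamma_sst = -0.125621, Gamma_stt = -0.464658, Gamma_tss = -0.259692, Gamma_tst = 0.770364, Gamma_ttt = -0.102127; k2 = (1.549827, 1.151919, -0.080811, -1.991339)
  k3: at (s, t) = (1.191979, -0.337025), (ds/dtau, dt/dtau) = (1.546280, 1.158370); Gamma_sss = 0.476992, Gamma_sst = -0.125989, Gamma_stt = -0.464865, Gamma_tss = -0.258829, Gamma_tst = 0.770298, Gamma_ttt = -0.101686; k3 = (1.546280, 1.158370, -0.065380, -2.004160)
  k4: at (s, t) = (1.230547, -0.307905), (ds/dtau, dt/dtau) = (1.545032, 1.107945); Gamma_sss = 0.468151, Gamma_sst = -0.109579, Gamma_stt = -0.459005, Gamma_tss = -0.268855, Gamma_tst = 0.749458, Gamma_ttt = -0.116435; k4 = (1.545032, 1.107945, -0.178931, -1.781141)
  Y <- Y + (h/6)(k1 + 2k2 + 2k3 + k4): s = 1.2306, t = -0.3080, ds/dtau = 1.5449, dt/dtau = 1.1080

Answer: s = 1.2306, t = -0.3080, ds/dtau = 1.5449, dt/dtau = 1.1080


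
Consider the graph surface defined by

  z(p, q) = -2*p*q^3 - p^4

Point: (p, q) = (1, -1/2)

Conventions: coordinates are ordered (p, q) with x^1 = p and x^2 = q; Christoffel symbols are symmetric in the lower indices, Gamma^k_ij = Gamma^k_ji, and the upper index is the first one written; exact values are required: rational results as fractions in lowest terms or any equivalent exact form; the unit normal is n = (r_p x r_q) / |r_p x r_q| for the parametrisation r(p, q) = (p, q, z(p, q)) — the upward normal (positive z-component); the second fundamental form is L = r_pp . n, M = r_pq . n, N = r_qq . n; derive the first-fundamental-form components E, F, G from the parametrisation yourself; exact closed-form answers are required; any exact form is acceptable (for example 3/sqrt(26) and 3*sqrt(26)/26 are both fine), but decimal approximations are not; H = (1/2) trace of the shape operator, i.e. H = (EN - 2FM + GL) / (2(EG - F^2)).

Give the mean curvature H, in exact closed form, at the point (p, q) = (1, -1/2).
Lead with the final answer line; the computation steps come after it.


Answer: H = 2184*sqrt(277)/76729

z_p = -15/4, z_q = -3/2, z_pp = -12, z_pq = -3/2, z_qq = 6
E = 241/16, F = 45/8, G = 13/4; answer radicand W^2 = 277/16
unnormalised second-form numerators: l = -12, m = -3/2, n = 6; L = l/sqrt(277/16), and similarly M = m/sqrt(W^2), N = n/sqrt(W^2)
H = (E*n - 2*F*m + G*l) / (2*(EG - F^2)*sqrt(W^2)); E*n - 2*F*m + G*l = 273/4, EG - F^2 = 277/16, so H = (546/277)/sqrt(277/16)


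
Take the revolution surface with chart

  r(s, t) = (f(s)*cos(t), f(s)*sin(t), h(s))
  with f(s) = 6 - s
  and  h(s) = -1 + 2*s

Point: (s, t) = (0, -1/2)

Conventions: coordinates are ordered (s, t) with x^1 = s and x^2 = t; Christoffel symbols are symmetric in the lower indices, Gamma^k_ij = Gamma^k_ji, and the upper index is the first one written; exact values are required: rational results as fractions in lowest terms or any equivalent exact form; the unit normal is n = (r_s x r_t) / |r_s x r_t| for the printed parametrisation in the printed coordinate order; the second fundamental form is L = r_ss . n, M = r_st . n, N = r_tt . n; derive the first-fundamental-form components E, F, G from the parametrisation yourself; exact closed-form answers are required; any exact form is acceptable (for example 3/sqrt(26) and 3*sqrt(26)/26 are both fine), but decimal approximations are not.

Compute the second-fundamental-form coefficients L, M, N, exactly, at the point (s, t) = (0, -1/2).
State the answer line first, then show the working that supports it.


Answer: L = 0, M = 0, N = 12*sqrt(5)/5

f = 6, f' = -1, f'' = 0, h' = 2, h'' = 0
E = 5, F = 0, G = 36; answer radicand W^2 = 5
unnormalised second-form numerators: l = 0, m = 0, n = 12; L = l/sqrt(5), and similarly M = m/sqrt(W^2), N = n/sqrt(W^2)


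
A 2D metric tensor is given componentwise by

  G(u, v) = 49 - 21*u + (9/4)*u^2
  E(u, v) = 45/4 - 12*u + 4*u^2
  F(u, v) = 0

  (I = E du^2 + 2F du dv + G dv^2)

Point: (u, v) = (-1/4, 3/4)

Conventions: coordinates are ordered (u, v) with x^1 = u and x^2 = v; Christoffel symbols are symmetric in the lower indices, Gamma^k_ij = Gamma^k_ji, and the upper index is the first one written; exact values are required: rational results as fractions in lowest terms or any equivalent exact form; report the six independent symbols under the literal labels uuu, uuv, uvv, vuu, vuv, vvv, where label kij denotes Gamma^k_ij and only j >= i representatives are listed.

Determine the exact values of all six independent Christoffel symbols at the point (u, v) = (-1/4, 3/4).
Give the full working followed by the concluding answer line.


E = 29/2, F = 0, G = 3481/64 at the point
E_u = -14, E_v = 0, F_u = 0, F_v = 0, G_u = -177/8, G_v = 0
EG - F^2 = 100949/128;  g^inv = (128/100949) * [[3481/64, 0], [0, 29/2]]
first-kind symbols [ij,l] = (1/2)(d_i g_jl + d_j g_il - d_l g_ij): [uu,u] = E_u/2 = -7, [uu,v] = F_u - E_v/2 = 0, [uv,u] = E_v/2 = 0, [uv,v] = G_u/2 = -177/16, [vv,u] = F_v - G_u/2 = 177/16, [vv,v] = G_v/2 = 0
Gamma^u_ij = (G*[ij,u] - F*[ij,v])/(EG - F^2), Gamma^v_ij = (E*[ij,v] - F*[ij,u])/(EG - F^2)

Answer: Gamma_uuu = -14/29, Gamma_uuv = 0, Gamma_uvv = 177/232, Gamma_vuu = 0, Gamma_vuv = -12/59, Gamma_vvv = 0


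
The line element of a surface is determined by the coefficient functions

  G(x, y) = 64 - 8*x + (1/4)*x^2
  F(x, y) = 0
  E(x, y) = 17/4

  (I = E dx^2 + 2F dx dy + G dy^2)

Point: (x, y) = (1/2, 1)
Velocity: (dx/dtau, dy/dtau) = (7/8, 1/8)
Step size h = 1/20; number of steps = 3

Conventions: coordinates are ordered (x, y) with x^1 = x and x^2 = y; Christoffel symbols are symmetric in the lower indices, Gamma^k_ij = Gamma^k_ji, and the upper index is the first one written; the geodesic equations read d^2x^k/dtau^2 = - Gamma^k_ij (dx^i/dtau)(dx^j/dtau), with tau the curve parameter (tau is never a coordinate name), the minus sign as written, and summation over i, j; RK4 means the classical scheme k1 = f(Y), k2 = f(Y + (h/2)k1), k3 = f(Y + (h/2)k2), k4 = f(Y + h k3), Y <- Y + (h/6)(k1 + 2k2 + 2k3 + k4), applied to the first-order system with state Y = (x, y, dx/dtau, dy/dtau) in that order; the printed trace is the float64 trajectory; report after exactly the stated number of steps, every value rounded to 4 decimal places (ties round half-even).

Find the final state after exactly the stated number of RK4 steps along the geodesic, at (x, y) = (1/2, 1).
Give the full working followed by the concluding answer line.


f(Y) = (dx/dtau, dy/dtau, -Gamma^x_ij Y'^i Y'^j, -Gamma^y_ij Y'^i Y'^j) with the Gammas evaluated at the stage position; h = 0.050000; intermediate values shown to 6 dp
step 0: x = 0.5000, y = 1.0000, dx/dtau = 0.8750, dy/dtau = 0.1250
step 1:
  k1: at (x, y) = (0.500000, 1.000000), (dx/dtau, dy/dtau) = (0.875000, 0.125000); Gamma_xxx = 0.000000, Gamma_xxy = 0.000000, Gamma_xyy = 0.911765, Gamma_yxx = 0.000000, Gamma_yxy = -0.064516, Gamma_yyy = 0.000000; k1 = (0.875000, 0.125000, -0.014246, 0.014113)
  k2: at (x, y) = (0.521875, 1.003125), (dx/dtau, dy/dtau) = (0.874644, 0.125353); Gamma_xxx = 0.000000, Gamma_xxy = 0.000000, Gamma_xyy = 0.910478, Gamma_yxx = 0.000000, Gamma_yxy = -0.064607, Gamma_yyy = 0.000000; k2 = (0.874644, 0.125353, -0.014307, 0.014167)
  k3: at (x, y) = (0.521866, 1.003134), (dx/dtau, dy/dtau) = (0.874642, 0.125354); Gamma_xxx = 0.000000, Gamma_xxy = 0.000000, Gamma_xyy = 0.910478, Gamma_yxx = 0.000000, Gamma_yxy = -0.064607, Gamma_yyy = 0.000000; k3 = (0.874642, 0.125354, -0.014307, 0.014167)
  k4: at (x, y) = (0.543732, 1.006268), (dx/dtau, dy/dtau) = (0.874285, 0.125708); Gamma_xxx = 0.000000, Gamma_xxy = 0.000000, Gamma_xyy = 0.909192, Gamma_yxx = 0.000000, Gamma_yxy = -0.064699, Gamma_yyy = 0.000000; k4 = (0.874285, 0.125708, -0.014368, 0.014221)
  Y <- Y + (h/6)(k1 + 2k2 + 2k3 + k4): x = 0.5437, y = 1.0063, dx/dtau = 0.8743, dy/dtau = 0.1257
step 2:
  k1: at (x, y) = (0.543732, 1.006268), (dx/dtau, dy/dtau) = (0.874285, 0.125708); Gamma_xxx = 0.000000, Gamma_xxy = 0.000000, Gamma_xyy = 0.909192, Gamma_yxx = 0.000000, Gamma_yxy = -0.064699, Gamma_yyy = 0.000000; k1 = (0.874285, 0.125708, -0.014368, 0.014221)
  k2: at (x, y) = (0.565589, 1.009410), (dx/dtau, dy/dtau) = (0.873925, 0.126064); Gamma_xxx = 0.000000, Gamma_xxy = 0.000000, Gamma_xyy = 0.907907, Gamma_yxx = 0.000000, Gamma_yxy = -0.064790, Gamma_yyy = 0.000000; k2 = (0.873925, 0.126064, -0.014429, 0.014276)
  k3: at (x, y) = (0.565580, 1.009419), (dx/dtau, dy/dtau) = (0.873924, 0.126065); Gamma_xxx = 0.000000, Gamma_xxy = 0.000000, Gamma_xyy = 0.907907, Gamma_yxx = 0.000000, Gamma_yxy = -0.064790, Gamma_yyy = 0.000000; k3 = (0.873924, 0.126065, -0.014429, 0.014276)
  k4: at (x, y) = (0.587428, 1.012571), (dx/dtau, dy/dtau) = (0.873563, 0.126422); Gamma_xxx = 0.000000, Gamma_xxy = 0.000000, Gamma_xyy = 0.906622, Gamma_yxx = 0.000000, Gamma_yxy = -0.064882, Gamma_yyy = 0.000000; k4 = (0.873563, 0.126422, -0.014490, 0.014331)
  Y <- Y + (h/6)(k1 + 2k2 + 2k3 + k4): x = 0.5874, y = 1.0126, dx/dtau = 0.8736, dy/dtau = 0.1264
step 3:
  k1: at (x, y) = (0.587428, 1.012571), (dx/dtau, dy/dtau) = (0.873563, 0.126422); Gamma_xxx = 0.000000, Gamma_xxy = 0.000000, Gamma_xyy = 0.906622, Gamma_yxx = 0.000000, Gamma_yxy = -0.064882, Gamma_yyy = 0.000000; k1 = (0.873563, 0.126422, -0.014490, 0.014331)
  k2: at (x, y) = (0.609267, 1.015731), (dx/dtau, dy/dtau) = (0.873201, 0.126780); Gamma_xxx = 0.000000, Gamma_xxy = 0.000000, Gamma_xyy = 0.905337, Gamma_yxx = 0.000000, Gamma_yxy = -0.064974, Gamma_yyy = 0.000000; k2 = (0.873201, 0.126780, -0.014552, 0.014386)
  k3: at (x, y) = (0.609258, 1.015740), (dx/dtau, dy/dtau) = (0.873199, 0.126782); Gamma_xxx = 0.000000, Gamma_xxy = 0.000000, Gamma_xyy = 0.905338, Gamma_yxx = 0.000000, Gamma_yxy = -0.064974, Gamma_yyy = 0.000000; k3 = (0.873199, 0.126782, -0.014552, 0.014386)
  k4: at (x, y) = (0.631088, 1.018910), (dx/dtau, dy/dtau) = (0.872836, 0.127141); Gamma_xxx = 0.000000, Gamma_xxy = 0.000000, Gamma_xyy = 0.904054, Gamma_yxx = 0.000000, Gamma_yxy = -0.065066, Gamma_yyy = 0.000000; k4 = (0.872836, 0.127141, -0.014614, 0.014441)
  Y <- Y + (h/6)(k1 + 2k2 + 2k3 + k4): x = 0.6311, y = 1.0189, dx/dtau = 0.8728, dy/dtau = 0.1271

Answer: x = 0.6311, y = 1.0189, dx/dtau = 0.8728, dy/dtau = 0.1271


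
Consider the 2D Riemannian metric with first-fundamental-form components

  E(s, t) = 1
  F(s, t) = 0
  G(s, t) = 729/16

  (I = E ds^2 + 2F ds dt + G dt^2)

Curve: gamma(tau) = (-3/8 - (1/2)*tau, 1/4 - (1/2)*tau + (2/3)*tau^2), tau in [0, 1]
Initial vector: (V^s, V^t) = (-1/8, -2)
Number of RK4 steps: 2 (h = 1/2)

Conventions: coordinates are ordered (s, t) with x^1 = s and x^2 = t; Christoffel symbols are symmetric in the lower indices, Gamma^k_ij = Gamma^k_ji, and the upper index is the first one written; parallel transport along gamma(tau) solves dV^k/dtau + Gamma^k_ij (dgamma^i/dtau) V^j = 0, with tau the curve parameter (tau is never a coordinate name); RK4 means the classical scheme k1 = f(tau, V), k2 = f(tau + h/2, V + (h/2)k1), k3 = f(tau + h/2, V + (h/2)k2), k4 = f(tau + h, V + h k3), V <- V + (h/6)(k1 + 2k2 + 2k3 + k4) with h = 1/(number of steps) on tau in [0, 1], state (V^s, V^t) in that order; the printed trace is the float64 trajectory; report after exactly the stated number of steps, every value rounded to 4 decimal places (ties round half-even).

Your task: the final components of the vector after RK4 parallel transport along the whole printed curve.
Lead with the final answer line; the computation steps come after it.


Answer: V^s = -0.1250, V^t = -2.0000

gamma'(tau) = (-1/2, -1/2 + (4/3)*tau); f(tau, V)^k = -Gamma^k_ij(gamma(tau)) gamma'^i(tau) V^j; h = 1/2; intermediate values shown to 6 dp
curve data and Christoffel symbols at the stage parameters:
  tau = 0.000000: gamma = (-0.375000, 0.250000), gamma' = (-0.500000, -0.500000); Gamma_sss = 0.000000, Gamma_sst = 0.000000, Gamma_stt = 0.000000, Gamma_tss = 0.000000, Gamma_tst = 0.000000, Gamma_ttt = 0.000000
  tau = 0.250000: gamma = (-0.500000, 0.166667), gamma' = (-0.500000, -0.166667); Gamma_sss = 0.000000, Gamma_sst = 0.000000, Gamma_stt = 0.000000, Gamma_tss = 0.000000, Gamma_tst = 0.000000, Gamma_ttt = 0.000000
  tau = 0.500000: gamma = (-0.625000, 0.166667), gamma' = (-0.500000, 0.166667); Gamma_sss = 0.000000, Gamma_sst = 0.000000, Gamma_stt = 0.000000, Gamma_tss = 0.000000, Gamma_tst = 0.000000, Gamma_ttt = 0.000000
  tau = 0.750000: gamma = (-0.750000, 0.250000), gamma' = (-0.500000, 0.500000); Gamma_sss = 0.000000, Gamma_sst = 0.000000, Gamma_stt = 0.000000, Gamma_tss = 0.000000, Gamma_tst = 0.000000, Gamma_ttt = 0.000000
  tau = 1.000000: gamma = (-0.875000, 0.416667), gamma' = (-0.500000, 0.833333); Gamma_sss = 0.000000, Gamma_sst = 0.000000, Gamma_stt = 0.000000, Gamma_tss = 0.000000, Gamma_tst = 0.000000, Gamma_ttt = 0.000000
step 0: V^s = -0.1250, V^t = -2.0000
step 1: k1 = (0.000000, 0.000000), k2 = (0.000000, 0.000000), k3 = (0.000000, 0.000000), k4 = (0.000000, 0.000000); V <- V + (h/6)(k1 + 2k2 + 2k3 + k4): V^s = -0.1250, V^t = -2.0000
step 2: k1 = (0.000000, 0.000000), k2 = (0.000000, 0.000000), k3 = (0.000000, 0.000000), k4 = (0.000000, 0.000000); V <- V + (h/6)(k1 + 2k2 + 2k3 + k4): V^s = -0.1250, V^t = -2.0000


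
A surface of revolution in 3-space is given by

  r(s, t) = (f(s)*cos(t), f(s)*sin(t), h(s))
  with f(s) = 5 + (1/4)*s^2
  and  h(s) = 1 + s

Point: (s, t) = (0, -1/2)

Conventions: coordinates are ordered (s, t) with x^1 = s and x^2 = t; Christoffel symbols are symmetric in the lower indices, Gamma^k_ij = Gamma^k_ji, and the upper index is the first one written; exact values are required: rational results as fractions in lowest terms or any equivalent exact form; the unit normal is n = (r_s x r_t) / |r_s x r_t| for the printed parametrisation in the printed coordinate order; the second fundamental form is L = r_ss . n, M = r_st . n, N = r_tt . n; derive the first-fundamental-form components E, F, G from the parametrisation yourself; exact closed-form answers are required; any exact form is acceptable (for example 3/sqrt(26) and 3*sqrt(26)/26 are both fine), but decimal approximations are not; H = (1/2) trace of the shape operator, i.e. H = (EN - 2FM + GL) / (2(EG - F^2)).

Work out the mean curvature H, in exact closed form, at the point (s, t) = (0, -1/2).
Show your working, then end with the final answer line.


f = 5, f' = 0, f'' = 1/2, h' = 1, h'' = 0
E = 1, F = 0, G = 25; answer radicand W^2 = 1
unnormalised second-form numerators: l = -1/2, m = 0, n = 5; L = l/sqrt(1), and similarly M = m/sqrt(W^2), N = n/sqrt(W^2)
H = (E*n - 2*F*m + G*l) / (2*(EG - F^2)*sqrt(W^2)); E*n - 2*F*m + G*l = -15/2, EG - F^2 = 25, so H = (-3/20)/sqrt(1)

Answer: H = -3/20


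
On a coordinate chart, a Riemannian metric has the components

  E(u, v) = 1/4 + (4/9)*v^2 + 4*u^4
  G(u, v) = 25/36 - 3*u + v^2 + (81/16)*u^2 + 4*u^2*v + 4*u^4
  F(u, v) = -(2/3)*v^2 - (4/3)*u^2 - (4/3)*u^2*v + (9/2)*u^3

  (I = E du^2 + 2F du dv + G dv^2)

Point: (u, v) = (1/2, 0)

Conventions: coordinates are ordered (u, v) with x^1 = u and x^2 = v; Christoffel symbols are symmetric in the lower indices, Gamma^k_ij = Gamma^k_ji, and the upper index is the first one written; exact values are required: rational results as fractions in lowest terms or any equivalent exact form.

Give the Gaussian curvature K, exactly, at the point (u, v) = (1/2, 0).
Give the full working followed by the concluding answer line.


E = 1/2, F = 11/48, G = 409/576, EG - F^2 = 697/2304 at the point
E_u = 2, E_v = 0, F_u = 49/24, F_v = -1/3, G_u = 65/16, G_v = 1
E_vv = 8/9, F_uv = -4/3, G_uu = 177/8
K follows from Brioschi's formula, (det M1 - det M2)/(EG - F^2)^2.
M1 = [[-E_vv/2 + F_uv - G_uu/2, E_u/2, F_u - E_v/2], [F_v - G_u/2, E, F], [G_v/2, F, G]] = [[-1849/144, 1, 49/24], [-227/96, 1/2, 11/48], [1/2, 11/48, 409/576]]; det M1 = -615041/165888
M2 = [[0, E_v/2, G_u/2], [E_v/2, E, F], [G_u/2, F, G]] = [[0, 0, 65/32], [0, 1/2, 11/48], [65/32, 11/48, 409/576]]; det M2 = -4225/2048
det M1 - det M2 = -17051/10368; K = -17051/10368 / (697/2304)^2 = -30208/1681

Answer: K = -30208/1681


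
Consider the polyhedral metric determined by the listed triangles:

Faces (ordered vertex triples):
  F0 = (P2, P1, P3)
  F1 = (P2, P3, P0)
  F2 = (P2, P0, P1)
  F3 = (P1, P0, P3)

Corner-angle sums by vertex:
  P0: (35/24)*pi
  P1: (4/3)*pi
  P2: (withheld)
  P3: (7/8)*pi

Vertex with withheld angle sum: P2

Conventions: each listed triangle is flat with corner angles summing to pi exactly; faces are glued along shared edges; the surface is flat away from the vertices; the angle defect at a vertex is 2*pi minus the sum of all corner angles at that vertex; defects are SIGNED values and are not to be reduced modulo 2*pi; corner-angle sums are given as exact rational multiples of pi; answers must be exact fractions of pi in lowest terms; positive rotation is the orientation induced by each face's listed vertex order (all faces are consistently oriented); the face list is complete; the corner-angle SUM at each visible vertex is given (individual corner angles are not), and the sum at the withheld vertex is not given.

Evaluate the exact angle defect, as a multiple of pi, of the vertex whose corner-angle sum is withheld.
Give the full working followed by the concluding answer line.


V = 4, E = 6, F = 4; chi = V - E + F = 2
Gauss-Bonnet: total defect = 2*pi*chi = 4*pi; visible defects sum to (7/3)*pi

Answer: defect(P2) = (5/3)*pi
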